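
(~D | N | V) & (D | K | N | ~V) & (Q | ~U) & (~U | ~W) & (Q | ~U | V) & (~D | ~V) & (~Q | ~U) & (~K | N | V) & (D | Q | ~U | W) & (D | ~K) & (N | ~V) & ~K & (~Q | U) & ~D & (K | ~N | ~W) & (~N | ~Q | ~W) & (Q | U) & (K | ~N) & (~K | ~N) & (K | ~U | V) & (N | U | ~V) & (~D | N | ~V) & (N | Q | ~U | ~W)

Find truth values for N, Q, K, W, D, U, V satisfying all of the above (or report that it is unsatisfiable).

Unsatisfiable

Case Q = True:
  (~Q | ~U) forces U = False.
  Clause (~Q | U) is falsified — contradiction.
Case Q = False:
  (Q | ~U) forces U = False.
  Clause (Q | U) is falsified — contradiction.
Both cases fail, so the formula is unsatisfiable.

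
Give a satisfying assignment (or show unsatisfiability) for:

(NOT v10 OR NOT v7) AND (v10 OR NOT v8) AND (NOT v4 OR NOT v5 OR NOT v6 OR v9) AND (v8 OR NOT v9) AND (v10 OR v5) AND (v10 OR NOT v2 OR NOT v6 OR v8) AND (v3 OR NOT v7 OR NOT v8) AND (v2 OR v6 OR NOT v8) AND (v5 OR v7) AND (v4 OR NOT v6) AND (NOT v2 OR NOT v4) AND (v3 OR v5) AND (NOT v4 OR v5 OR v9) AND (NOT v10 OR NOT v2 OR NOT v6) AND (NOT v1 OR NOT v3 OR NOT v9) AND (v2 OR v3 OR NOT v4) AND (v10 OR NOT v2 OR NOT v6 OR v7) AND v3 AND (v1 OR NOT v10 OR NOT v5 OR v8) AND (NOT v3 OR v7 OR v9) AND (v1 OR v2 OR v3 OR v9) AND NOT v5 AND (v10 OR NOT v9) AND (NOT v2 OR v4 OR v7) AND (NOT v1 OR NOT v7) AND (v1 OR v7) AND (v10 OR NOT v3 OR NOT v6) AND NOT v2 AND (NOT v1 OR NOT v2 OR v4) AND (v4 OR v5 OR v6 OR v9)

The formula is unsatisfiable.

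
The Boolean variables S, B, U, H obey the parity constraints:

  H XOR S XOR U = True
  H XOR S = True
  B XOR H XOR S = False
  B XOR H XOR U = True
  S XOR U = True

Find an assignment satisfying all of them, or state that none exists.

S=T; B=T; U=F; H=F

H XOR S XOR U = F XOR T XOR F = True ✓
H XOR S = F XOR T = True ✓
B XOR H XOR S = T XOR F XOR T = False ✓
B XOR H XOR U = T XOR F XOR F = True ✓
S XOR U = T XOR F = True ✓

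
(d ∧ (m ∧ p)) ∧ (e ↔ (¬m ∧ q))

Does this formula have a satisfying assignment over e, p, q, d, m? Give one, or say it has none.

e: False; p: True; q: True; d: True; m: True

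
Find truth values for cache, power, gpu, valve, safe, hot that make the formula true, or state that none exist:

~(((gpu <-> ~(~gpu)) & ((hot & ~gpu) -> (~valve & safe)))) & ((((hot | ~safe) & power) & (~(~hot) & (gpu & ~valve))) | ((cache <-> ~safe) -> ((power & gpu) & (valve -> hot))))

cache: False; power: True; gpu: False; valve: False; safe: False; hot: True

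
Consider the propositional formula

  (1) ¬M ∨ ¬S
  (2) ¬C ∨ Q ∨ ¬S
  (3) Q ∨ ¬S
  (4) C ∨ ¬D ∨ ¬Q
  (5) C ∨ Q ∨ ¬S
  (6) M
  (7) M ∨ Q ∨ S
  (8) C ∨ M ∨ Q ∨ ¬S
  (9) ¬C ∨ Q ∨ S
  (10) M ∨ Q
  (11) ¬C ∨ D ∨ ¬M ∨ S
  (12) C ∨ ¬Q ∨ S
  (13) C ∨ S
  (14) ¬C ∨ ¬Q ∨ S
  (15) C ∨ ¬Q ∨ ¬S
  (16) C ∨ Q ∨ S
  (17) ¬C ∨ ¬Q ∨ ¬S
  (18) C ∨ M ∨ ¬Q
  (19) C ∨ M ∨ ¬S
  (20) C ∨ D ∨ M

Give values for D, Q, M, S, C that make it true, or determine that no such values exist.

Unsatisfiable

Case M = True:
  (¬M ∨ ¬S) forces S = False.
  (C ∨ S) forces C = True.
  (¬C ∨ Q ∨ S) forces Q = True.
  Clause (¬C ∨ ¬Q ∨ S) is falsified — contradiction.
Case M = False:
  Clause (M) is falsified — contradiction.
Both cases fail, so the formula is unsatisfiable.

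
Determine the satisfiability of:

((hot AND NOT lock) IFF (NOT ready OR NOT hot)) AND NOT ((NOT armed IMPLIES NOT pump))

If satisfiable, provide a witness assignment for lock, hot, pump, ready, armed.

lock=T, hot=T, pump=T, ready=T, armed=F

  (hot AND NOT lock) IFF (NOT ready OR NOT hot) = True
    hot AND NOT lock = False
      NOT lock = False
    NOT ready OR NOT hot = False
      NOT ready = False
      NOT hot = False
  NOT ((NOT armed IMPLIES NOT pump)) = True
    NOT armed IMPLIES NOT pump = False
      NOT armed = True
      NOT pump = False
Both conjuncts True, so the formula holds.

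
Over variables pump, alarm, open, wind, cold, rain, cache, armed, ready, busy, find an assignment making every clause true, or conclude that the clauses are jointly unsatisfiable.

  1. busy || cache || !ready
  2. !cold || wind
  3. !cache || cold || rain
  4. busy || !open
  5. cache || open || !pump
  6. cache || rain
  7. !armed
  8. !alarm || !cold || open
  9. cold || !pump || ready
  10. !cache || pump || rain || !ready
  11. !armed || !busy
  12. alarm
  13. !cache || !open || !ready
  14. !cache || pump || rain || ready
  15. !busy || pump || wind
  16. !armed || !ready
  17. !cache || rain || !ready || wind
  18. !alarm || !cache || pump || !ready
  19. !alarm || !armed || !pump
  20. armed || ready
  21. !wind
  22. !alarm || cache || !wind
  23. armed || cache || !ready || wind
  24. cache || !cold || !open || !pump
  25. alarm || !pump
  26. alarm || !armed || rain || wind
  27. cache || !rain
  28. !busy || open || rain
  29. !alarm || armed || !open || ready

Unit clause (!armed) forces armed = False.
Unit clause (alarm) forces alarm = True.
In (armed || ready) only ready is left, so ready = True.
Unit clause (!wind) forces wind = False.
In (armed || cache || !ready || wind) only cache is left, so cache = True.
In (!cold || wind) only !cold is left, so cold = False.
In (!cache || cold || rain) only rain is left, so rain = True.
In (!cache || !open || !ready) only !open is left, so open = False.
In (!alarm || !cache || pump || !ready) only pump is left, so pump = True.
Set busy = True.
All clauses satisfied.

pump = True; alarm = True; open = False; wind = False; cold = False; rain = True; cache = True; armed = False; ready = True; busy = True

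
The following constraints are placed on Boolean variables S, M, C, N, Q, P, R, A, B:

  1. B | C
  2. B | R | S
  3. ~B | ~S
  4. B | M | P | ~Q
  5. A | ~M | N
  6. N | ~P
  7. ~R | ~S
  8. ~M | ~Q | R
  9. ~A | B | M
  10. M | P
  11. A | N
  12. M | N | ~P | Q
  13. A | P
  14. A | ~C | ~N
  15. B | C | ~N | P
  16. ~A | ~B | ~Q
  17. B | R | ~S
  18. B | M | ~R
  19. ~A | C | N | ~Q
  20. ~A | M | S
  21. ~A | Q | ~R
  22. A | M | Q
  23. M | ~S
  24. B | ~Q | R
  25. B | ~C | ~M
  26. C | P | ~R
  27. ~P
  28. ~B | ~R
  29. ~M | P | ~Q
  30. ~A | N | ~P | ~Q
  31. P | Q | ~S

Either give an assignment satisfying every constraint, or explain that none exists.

Unit clause (~P) forces P = False.
In (M | P) only M is left, so M = True.
In (A | P) only A is left, so A = True.
In (~M | P | ~Q) only ~Q is left, so Q = False.
In (P | Q | ~S) only ~S is left, so S = False.
In (~A | Q | ~R) only ~R is left, so R = False.
In (B | R | S) only B is left, so B = True.
Set C = False.
Set N = True.
All clauses satisfied.

S: False; M: True; C: False; N: True; Q: False; P: False; R: False; A: True; B: True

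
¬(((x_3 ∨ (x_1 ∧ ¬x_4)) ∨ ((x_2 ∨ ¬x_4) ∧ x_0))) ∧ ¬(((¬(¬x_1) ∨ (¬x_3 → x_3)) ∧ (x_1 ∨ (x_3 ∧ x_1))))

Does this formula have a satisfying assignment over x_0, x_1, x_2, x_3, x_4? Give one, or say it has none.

x_0 = False; x_1 = False; x_2 = False; x_3 = False; x_4 = True

  ¬(((x_3 ∨ (x_1 ∧ ¬x_4)) ∨ ((x_2 ∨ ¬x_4) ∧ x_0))) = True
    (x_3 ∨ (x_1 ∧ ¬x_4)) ∨ ((x_2 ∨ ¬x_4) ∧ x_0) = False
      x_3 ∨ (x_1 ∧ ¬x_4) = False
        x_1 ∧ ¬x_4 = False
          ¬x_4 = False
      (x_2 ∨ ¬x_4) ∧ x_0 = False
        x_2 ∨ ¬x_4 = False
          ¬x_4 = False
  ¬(((¬(¬x_1) ∨ (¬x_3 → x_3)) ∧ (x_1 ∨ (x_3 ∧ x_1)))) = True
    (¬(¬x_1) ∨ (¬x_3 → x_3)) ∧ (x_1 ∨ (x_3 ∧ x_1)) = False
      ¬(¬x_1) ∨ (¬x_3 → x_3) = False
        ¬(¬x_1) = False
          ¬x_1 = True
        ¬x_3 → x_3 = False
          ¬x_3 = True
      x_1 ∨ (x_3 ∧ x_1) = False
        x_3 ∧ x_1 = False
Both conjuncts True, so the formula holds.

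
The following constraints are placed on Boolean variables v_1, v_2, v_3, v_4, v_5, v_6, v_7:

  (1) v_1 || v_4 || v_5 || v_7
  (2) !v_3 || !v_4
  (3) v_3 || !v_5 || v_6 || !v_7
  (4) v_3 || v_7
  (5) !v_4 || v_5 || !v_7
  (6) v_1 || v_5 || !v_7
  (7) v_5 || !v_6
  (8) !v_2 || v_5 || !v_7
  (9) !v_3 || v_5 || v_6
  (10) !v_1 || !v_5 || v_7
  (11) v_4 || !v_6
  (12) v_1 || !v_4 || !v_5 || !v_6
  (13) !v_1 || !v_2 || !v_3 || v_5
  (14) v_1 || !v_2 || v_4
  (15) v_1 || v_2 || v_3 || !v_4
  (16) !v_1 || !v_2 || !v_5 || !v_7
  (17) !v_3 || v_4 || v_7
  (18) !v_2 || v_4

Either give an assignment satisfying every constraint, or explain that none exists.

v_1=T; v_2=F; v_3=T; v_4=F; v_5=T; v_6=F; v_7=T

Set v_1 = True.
Try v_2 = True:
  (!v_2 || v_4) forces v_4 = True.
  (!v_3 || !v_4) forces v_3 = False.
  (v_3 || v_7) forces v_7 = True.
  (!v_4 || v_5 || !v_7) forces v_5 = True.
  clause (!v_1 || !v_2 || !v_5 || !v_7) is falsified — backtrack.
So v_2 = False.
Set v_3 = True.
  then (!v_3 || !v_4) forces v_4 = False.
  then (v_4 || !v_6) forces v_6 = False.
  then (!v_3 || v_4 || v_7) forces v_7 = True.
  then (!v_3 || v_5 || v_6) forces v_5 = True.
All clauses satisfied.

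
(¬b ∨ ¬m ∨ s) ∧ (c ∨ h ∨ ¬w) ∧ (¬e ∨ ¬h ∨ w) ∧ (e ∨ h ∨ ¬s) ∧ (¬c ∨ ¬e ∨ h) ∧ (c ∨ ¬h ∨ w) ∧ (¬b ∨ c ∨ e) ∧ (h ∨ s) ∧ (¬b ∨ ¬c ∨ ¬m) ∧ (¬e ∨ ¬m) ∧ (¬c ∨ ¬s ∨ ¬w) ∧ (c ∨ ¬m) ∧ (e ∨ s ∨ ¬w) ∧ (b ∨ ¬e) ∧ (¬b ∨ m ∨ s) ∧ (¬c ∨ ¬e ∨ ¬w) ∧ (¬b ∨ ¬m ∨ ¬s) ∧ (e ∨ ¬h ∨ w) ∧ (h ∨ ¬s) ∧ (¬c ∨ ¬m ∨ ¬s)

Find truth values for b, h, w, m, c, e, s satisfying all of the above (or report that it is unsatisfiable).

Set b = False.
  then (b ∨ ¬e) forces e = False.
Try h = False:
  (e ∨ h ∨ ¬s) forces s = False.
  clause (h ∨ s) is falsified — backtrack.
So h = True.
  then (e ∨ ¬h ∨ w) forces w = True.
  then (e ∨ s ∨ ¬w) forces s = True.
  then (¬c ∨ ¬s ∨ ¬w) forces c = False.
  then (c ∨ ¬m) forces m = False.
All clauses satisfied.

b = False, h = True, w = True, m = False, c = False, e = False, s = True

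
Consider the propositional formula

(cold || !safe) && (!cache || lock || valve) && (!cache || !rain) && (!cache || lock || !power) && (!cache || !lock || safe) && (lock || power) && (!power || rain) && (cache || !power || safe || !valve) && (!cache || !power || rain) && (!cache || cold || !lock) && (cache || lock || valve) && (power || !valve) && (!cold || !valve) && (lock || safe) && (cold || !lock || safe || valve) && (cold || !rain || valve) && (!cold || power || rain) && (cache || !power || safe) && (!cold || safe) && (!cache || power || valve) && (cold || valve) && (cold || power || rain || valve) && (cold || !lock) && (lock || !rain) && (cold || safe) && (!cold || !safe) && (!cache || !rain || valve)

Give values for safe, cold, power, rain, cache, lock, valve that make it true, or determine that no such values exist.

Unsatisfiable

Case cold = True:
  (!cold || !valve) forces valve = False.
  (!cold || safe) forces safe = True.
  Clause (!cold || !safe) is falsified — contradiction.
Case cold = False:
  (cold || !safe) forces safe = False.
  Clause (cold || safe) is falsified — contradiction.
Both cases fail, so the formula is unsatisfiable.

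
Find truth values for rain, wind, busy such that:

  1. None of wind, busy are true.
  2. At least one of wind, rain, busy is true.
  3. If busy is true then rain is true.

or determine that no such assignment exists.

rain=T, wind=F, busy=F

  (1) {wind, busy}: 0 true — none ✓
  (2) {wind, rain, busy}: 1 true — at least one ✓
  (3) busy=F ⇒ rain: vacuous ✓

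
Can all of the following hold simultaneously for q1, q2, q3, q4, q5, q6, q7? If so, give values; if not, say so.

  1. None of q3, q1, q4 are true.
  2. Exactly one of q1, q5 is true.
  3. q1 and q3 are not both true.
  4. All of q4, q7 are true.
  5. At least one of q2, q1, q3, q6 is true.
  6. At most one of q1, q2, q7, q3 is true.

Case q4 = True:
  Constraint (1) is violated (q4=T) — contradiction.
Case q4 = False:
  Constraint (4) is violated (q4=F) — contradiction.
Both cases fail — unsatisfiable.

UNSATISFIABLE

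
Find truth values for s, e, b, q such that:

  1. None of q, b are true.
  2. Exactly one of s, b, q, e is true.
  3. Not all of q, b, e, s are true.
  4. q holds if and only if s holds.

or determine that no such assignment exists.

s=F, e=T, b=F, q=F

  (1) {q, b}: 0 true — none ✓
  (2) {s, b, q, e}: 1 true — exactly one ✓
  (3) {q, b, e, s}: 1/4 true — not all ✓
  (4) q=F, s=F — same ✓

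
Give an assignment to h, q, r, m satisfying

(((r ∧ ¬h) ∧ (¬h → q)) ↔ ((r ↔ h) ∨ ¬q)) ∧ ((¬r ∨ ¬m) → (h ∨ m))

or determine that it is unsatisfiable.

h = True, q = True, r = False, m = True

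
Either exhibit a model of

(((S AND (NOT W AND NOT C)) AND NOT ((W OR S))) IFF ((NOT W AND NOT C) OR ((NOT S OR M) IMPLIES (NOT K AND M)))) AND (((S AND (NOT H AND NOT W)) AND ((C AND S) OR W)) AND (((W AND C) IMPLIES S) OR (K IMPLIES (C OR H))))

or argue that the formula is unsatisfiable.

M: True, K: True, W: False, S: True, H: False, C: True

  ((S AND (NOT W AND NOT C)) AND NOT ((W OR S))) IFF ((NOT W AND NOT C) OR ((NOT S OR M) IMPLIES (NOT K AND M))) = True
    (S AND (NOT W AND NOT C)) AND NOT ((W OR S)) = False
      S AND (NOT W AND NOT C) = False
        NOT W AND NOT C = False
          NOT W = True
          NOT C = False
      NOT ((W OR S)) = False
        W OR S = True
    (NOT W AND NOT C) OR ((NOT S OR M) IMPLIES (NOT K AND M)) = False
      NOT W AND NOT C = False
        NOT W = True
        NOT C = False
      (NOT S OR M) IMPLIES (NOT K AND M) = False
        NOT S OR M = True
          NOT S = False
        NOT K AND M = False
          NOT K = False
  ((S AND (NOT H AND NOT W)) AND ((C AND S) OR W)) AND (((W AND C) IMPLIES S) OR (K IMPLIES (C OR H))) = True
    (S AND (NOT H AND NOT W)) AND ((C AND S) OR W) = True
      S AND (NOT H AND NOT W) = True
        NOT H AND NOT W = True
          NOT H = True
          NOT W = True
      (C AND S) OR W = True
        C AND S = True
    ((W AND C) IMPLIES S) OR (K IMPLIES (C OR H)) = True
      (W AND C) IMPLIES S = True
        W AND C = False
      K IMPLIES (C OR H) = True
        C OR H = True
Both conjuncts True, so the formula holds.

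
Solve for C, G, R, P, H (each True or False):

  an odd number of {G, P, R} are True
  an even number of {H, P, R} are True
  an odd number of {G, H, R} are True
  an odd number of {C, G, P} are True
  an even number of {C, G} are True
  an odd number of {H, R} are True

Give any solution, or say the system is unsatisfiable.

C=F, G=F, R=F, P=T, H=T

{G, P, R}: 1 true → odd ✓
{H, P, R}: 2 true → even ✓
{G, H, R}: 1 true → odd ✓
{C, G, P}: 1 true → odd ✓
{C, G}: 0 true → even ✓
{H, R}: 1 true → odd ✓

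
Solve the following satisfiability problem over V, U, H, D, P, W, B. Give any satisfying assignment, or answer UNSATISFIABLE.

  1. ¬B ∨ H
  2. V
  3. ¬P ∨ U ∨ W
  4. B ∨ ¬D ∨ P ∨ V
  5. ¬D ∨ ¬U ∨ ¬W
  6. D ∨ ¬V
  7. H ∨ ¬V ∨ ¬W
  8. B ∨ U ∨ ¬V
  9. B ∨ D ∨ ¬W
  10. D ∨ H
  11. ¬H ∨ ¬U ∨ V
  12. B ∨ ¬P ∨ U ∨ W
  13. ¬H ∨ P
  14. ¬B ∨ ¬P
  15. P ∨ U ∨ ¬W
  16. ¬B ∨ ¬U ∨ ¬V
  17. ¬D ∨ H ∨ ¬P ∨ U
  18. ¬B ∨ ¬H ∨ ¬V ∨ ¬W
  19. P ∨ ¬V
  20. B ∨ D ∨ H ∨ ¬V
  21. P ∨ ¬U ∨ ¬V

Unit clause (V) forces V = True.
In (D ∨ ¬V) only D is left, so D = True.
In (P ∨ ¬V) only P is left, so P = True.
In (¬B ∨ ¬P) only ¬B is left, so B = False.
In (B ∨ U ∨ ¬V) only U is left, so U = True.
In (¬D ∨ ¬U ∨ ¬W) only ¬W is left, so W = False.
Set H = False.
All clauses satisfied.

V: True, U: True, H: False, D: True, P: True, W: False, B: False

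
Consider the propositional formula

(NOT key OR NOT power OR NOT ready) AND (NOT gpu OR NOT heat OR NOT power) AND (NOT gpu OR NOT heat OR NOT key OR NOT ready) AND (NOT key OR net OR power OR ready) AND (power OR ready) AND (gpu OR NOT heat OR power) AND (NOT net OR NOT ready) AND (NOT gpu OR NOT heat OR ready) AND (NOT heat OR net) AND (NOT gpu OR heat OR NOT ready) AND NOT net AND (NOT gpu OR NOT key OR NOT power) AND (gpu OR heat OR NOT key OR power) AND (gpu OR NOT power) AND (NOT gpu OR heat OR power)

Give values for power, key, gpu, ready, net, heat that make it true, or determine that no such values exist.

power=F; key=F; gpu=F; ready=T; net=F; heat=F

Unit clause (NOT net) forces net = False.
In (NOT heat OR net) only NOT heat is left, so heat = False.
Set power = False.
  then (power OR ready) forces ready = True.
  then (NOT gpu OR heat OR NOT ready) forces gpu = False.
  then (gpu OR heat OR NOT key OR power) forces key = False.
All clauses satisfied.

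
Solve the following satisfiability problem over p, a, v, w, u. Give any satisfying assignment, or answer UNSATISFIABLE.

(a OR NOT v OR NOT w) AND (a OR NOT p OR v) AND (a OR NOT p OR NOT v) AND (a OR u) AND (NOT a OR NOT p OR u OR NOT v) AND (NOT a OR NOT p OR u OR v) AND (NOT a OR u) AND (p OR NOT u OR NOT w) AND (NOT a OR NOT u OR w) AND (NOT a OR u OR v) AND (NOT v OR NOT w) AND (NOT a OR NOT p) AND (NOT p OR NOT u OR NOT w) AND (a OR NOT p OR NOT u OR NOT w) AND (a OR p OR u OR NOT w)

p = False; a = False; v = True; w = False; u = True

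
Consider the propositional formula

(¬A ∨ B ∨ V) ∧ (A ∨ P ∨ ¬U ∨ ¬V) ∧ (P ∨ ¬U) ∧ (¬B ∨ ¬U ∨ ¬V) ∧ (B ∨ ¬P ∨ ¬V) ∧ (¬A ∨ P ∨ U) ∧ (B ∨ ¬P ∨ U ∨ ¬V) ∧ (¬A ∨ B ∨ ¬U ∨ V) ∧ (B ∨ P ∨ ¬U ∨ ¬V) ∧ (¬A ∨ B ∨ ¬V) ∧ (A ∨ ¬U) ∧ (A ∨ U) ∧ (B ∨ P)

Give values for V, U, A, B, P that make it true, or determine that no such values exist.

V = False, U = False, A = True, B = True, P = True

Set V = False.
Set U = False.
  then (A ∨ U) forces A = True.
  then (¬A ∨ B ∨ V) forces B = True.
  then (¬A ∨ P ∨ U) forces P = True.
All clauses satisfied.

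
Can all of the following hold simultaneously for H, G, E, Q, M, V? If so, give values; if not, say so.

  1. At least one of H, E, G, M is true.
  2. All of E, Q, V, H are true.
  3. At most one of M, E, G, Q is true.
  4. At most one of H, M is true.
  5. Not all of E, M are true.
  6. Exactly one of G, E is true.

Case E = True:
  (2) forces Q = True.
  Constraint (3) is violated (E=T, Q=T) — contradiction.
Case E = False:
  Constraint (2) is violated (E=F) — contradiction.
Both cases fail — unsatisfiable.

The formula is unsatisfiable.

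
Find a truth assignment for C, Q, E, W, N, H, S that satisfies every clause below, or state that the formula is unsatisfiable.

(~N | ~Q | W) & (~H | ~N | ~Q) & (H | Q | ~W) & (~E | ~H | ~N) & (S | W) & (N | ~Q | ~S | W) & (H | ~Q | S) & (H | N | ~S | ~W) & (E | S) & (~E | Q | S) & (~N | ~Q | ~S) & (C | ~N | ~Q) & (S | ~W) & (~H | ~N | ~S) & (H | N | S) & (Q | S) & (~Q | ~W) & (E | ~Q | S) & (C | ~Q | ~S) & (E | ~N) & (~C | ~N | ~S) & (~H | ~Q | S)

C = True, Q = False, E = True, W = False, N = False, H = False, S = True

Set C = True.
Try Q = True:
  (~Q | ~W) forces W = False.
  (~N | ~Q | W) forces N = False.
  (S | W) forces S = True.
  clause (N | ~Q | ~S | W) is falsified — backtrack.
So Q = False.
  then (Q | S) forces S = True.
  then (~C | ~N | ~S) forces N = False.
Set E = True.
Set W = False.
Set H = False.
All clauses satisfied.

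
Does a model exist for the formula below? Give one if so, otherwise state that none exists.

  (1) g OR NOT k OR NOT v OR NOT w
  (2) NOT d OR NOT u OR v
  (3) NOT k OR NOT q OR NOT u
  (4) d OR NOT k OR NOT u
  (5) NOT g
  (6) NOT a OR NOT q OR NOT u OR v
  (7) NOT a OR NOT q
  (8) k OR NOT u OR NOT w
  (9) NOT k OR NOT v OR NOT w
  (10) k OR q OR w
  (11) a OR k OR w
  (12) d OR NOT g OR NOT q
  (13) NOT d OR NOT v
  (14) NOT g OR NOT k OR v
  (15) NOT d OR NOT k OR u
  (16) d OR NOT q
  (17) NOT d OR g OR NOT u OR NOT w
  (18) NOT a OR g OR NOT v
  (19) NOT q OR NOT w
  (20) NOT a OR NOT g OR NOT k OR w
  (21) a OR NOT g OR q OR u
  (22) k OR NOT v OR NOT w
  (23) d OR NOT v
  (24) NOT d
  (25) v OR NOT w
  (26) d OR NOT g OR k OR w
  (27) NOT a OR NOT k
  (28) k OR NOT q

k = True, w = False, a = False, d = False, u = False, g = False, v = False, q = False

Unit clause (NOT g) forces g = False.
Unit clause (NOT d) forces d = False.
In (d OR NOT q) only NOT q is left, so q = False.
In (d OR NOT v) only NOT v is left, so v = False.
In (v OR NOT w) only NOT w is left, so w = False.
In (k OR q OR w) only k is left, so k = True.
In (NOT a OR NOT k) only NOT a is left, so a = False.
In (d OR NOT k OR NOT u) only NOT u is left, so u = False.
All clauses satisfied.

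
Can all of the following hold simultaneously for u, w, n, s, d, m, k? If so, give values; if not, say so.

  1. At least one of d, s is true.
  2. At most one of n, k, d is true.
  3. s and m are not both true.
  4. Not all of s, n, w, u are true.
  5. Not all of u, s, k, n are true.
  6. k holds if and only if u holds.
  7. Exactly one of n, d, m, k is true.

u=T, w=F, n=F, s=T, d=F, m=F, k=T

  (1) {d, s}: 1 true — at least one ✓
  (2) {n, k, d}: 1 true — at most one ✓
  (3) s=T, m=F — not both ✓
  (4) {s, n, w, u}: 2/4 true — not all ✓
  (5) {u, s, k, n}: 3/4 true — not all ✓
  (6) k=T, u=T — same ✓
  (7) {n, d, m, k}: 1 true — exactly one ✓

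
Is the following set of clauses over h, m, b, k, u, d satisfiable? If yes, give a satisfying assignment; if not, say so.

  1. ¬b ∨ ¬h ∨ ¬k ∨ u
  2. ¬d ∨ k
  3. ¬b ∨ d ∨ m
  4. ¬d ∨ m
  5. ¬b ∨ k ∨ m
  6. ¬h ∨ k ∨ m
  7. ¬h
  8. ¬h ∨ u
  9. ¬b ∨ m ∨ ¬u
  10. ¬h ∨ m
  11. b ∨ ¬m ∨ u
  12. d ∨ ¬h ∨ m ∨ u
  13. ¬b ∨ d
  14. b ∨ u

Unit clause (¬h) forces h = False.
Set m = False.
  then (¬d ∨ m) forces d = False.
  then (¬b ∨ d) forces b = False.
  then (b ∨ u) forces u = True.
Set k = True.
All clauses satisfied.

h=F, m=F, b=F, k=T, u=T, d=F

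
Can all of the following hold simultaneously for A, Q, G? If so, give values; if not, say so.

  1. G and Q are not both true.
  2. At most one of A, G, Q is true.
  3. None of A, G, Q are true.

A = False; Q = False; G = False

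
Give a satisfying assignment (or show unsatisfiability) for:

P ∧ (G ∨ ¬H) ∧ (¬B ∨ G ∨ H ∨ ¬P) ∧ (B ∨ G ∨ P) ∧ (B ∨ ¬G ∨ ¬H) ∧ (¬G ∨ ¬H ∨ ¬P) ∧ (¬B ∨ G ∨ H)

H: False; P: True; B: True; G: True

Unit clause (P) forces P = True.
Try H = True:
  (G ∨ ¬H) forces G = True.
  clause (¬G ∨ ¬H ∨ ¬P) is falsified — backtrack.
So H = False.
Set B = True.
  then (¬B ∨ G ∨ H ∨ ¬P) forces G = True.
Check each clause:
  (P): P holds.
  (G ∨ ¬H): G holds.
  (¬B ∨ G ∨ H ∨ ¬P): G holds.
  (B ∨ G ∨ P): B holds.
  (B ∨ ¬G ∨ ¬H): B holds.
  (¬G ∨ ¬H ∨ ¬P): ¬H holds.
  (¬B ∨ G ∨ H): G holds.
All clauses satisfied.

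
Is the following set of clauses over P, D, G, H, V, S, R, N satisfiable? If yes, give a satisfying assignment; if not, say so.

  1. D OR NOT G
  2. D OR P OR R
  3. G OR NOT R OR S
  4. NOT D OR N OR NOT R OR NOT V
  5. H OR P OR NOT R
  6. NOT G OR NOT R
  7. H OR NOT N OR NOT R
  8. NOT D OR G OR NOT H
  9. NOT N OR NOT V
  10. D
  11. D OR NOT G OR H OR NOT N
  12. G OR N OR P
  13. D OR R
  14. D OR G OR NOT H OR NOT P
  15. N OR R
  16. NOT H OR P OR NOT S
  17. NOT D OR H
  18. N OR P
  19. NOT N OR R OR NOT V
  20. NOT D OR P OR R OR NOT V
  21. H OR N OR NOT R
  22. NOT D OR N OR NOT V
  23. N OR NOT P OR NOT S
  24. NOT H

Case D = True:
  (NOT D OR H) forces H = True.
  Clause (NOT H) is falsified — contradiction.
Case D = False:
  Clause (D) is falsified — contradiction.
Both cases fail, so the formula is unsatisfiable.

UNSATISFIABLE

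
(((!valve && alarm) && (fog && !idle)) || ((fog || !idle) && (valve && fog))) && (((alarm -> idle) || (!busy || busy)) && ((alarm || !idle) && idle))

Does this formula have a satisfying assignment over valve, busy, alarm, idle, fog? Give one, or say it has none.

valve=T, busy=F, alarm=T, idle=T, fog=T

  ((!valve && alarm) && (fog && !idle)) || ((fog || !idle) && (valve && fog)) = True
    (!valve && alarm) && (fog && !idle) = False
      !valve && alarm = False
        !valve = False
      fog && !idle = False
        !idle = False
    (fog || !idle) && (valve && fog) = True
      fog || !idle = True
        !idle = False
      valve && fog = True
  ((alarm -> idle) || (!busy || busy)) && ((alarm || !idle) && idle) = True
    (alarm -> idle) || (!busy || busy) = True
      alarm -> idle = True
      !busy || busy = True
        !busy = True
    (alarm || !idle) && idle = True
      alarm || !idle = True
        !idle = False
Both conjuncts True, so the formula holds.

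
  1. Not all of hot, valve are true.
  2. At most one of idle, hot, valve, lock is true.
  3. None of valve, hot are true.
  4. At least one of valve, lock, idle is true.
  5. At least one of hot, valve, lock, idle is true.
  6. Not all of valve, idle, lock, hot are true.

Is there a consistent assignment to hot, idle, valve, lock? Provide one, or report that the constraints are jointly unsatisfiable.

hot=F; idle=T; valve=F; lock=F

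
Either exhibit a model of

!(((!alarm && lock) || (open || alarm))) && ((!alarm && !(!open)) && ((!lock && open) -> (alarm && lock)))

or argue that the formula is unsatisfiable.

Unsatisfiable

Case open = True: the conjunct !(((!alarm && lock) || (open || alarm))) becomes !(((!alarm && lock) || True)) = False.
Case open = False: the conjunct !(!open) becomes !(!False) = False.
Both cases fail — unsatisfiable.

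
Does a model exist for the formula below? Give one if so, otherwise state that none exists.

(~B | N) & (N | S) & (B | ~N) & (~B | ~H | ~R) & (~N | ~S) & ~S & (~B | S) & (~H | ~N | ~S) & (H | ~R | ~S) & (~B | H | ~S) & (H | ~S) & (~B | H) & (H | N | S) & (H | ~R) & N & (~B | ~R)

Case N = True:
  (B | ~N) forces B = True.
  (~N | ~S) forces S = False.
  Clause (~B | S) is falsified — contradiction.
Case N = False:
  Clause (N) is falsified — contradiction.
Both cases fail, so the formula is unsatisfiable.

UNSATISFIABLE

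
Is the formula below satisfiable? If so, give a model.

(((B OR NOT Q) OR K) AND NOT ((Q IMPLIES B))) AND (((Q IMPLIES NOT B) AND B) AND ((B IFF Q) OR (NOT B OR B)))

No satisfying assignment exists.

Case B = True: the conjunct NOT ((Q IMPLIES B)) becomes NOT ((Q IMPLIES True)) = False.
Case B = False: the conjunct B is False.
Both cases fail — unsatisfiable.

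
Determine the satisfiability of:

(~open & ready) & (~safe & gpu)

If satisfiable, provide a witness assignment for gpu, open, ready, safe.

gpu: True, open: False, ready: True, safe: False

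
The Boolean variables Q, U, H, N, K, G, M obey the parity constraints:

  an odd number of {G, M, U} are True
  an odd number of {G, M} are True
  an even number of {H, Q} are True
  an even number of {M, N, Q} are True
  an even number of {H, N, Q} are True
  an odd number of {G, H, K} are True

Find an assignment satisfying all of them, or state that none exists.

Q = True, U = False, H = True, N = False, K = False, G = False, M = True

{G, M, U}: 1 true → odd ✓
{G, M}: 1 true → odd ✓
{H, Q}: 2 true → even ✓
{M, N, Q}: 2 true → even ✓
{H, N, Q}: 2 true → even ✓
{G, H, K}: 1 true → odd ✓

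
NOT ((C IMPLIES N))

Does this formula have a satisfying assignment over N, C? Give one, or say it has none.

N = False, C = True

  NOT ((C IMPLIES N)) = True
    C IMPLIES N = False
The formula evaluates to True.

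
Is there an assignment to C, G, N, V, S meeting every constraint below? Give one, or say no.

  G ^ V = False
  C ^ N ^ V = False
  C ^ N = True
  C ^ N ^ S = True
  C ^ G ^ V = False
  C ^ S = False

C = False, G = True, N = True, V = True, S = False

G ^ V = T ^ T = False ✓
C ^ N ^ V = F ^ T ^ T = False ✓
C ^ N = F ^ T = True ✓
C ^ N ^ S = F ^ T ^ F = True ✓
C ^ G ^ V = F ^ T ^ T = False ✓
C ^ S = F ^ F = False ✓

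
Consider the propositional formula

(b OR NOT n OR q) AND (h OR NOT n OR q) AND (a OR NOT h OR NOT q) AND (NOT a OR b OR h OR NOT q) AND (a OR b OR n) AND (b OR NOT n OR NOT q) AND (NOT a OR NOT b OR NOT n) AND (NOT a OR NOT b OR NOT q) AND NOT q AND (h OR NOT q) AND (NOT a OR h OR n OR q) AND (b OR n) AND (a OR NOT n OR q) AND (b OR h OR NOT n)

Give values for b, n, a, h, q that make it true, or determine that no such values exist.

Unit clause (NOT q) forces q = False.
Try b = False:
  (b OR NOT n OR q) forces n = False.
  clause (b OR n) is falsified — backtrack.
So b = True.
Set n = False.
Set a = True.
  then (NOT a OR h OR n OR q) forces h = True.
All clauses satisfied.

b: True, n: False, a: True, h: True, q: False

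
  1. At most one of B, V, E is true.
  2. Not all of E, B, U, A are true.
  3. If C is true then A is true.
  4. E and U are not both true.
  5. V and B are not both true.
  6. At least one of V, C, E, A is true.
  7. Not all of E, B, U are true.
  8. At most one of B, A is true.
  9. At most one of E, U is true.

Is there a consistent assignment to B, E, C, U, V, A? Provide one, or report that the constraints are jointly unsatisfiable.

B=F, E=F, C=F, U=T, V=F, A=T

  (1) {B, V, E}: 0 true — at most one ✓
  (2) {E, B, U, A}: 2/4 true — not all ✓
  (3) C=F ⇒ A: vacuous ✓
  (4) E=F, U=T — not both ✓
  (5) V=F, B=F — not both ✓
  (6) {V, C, E, A}: 1 true — at least one ✓
  (7) {E, B, U}: 1/3 true — not all ✓
  (8) {B, A}: 1 true — at most one ✓
  (9) {E, U}: 1 true — at most one ✓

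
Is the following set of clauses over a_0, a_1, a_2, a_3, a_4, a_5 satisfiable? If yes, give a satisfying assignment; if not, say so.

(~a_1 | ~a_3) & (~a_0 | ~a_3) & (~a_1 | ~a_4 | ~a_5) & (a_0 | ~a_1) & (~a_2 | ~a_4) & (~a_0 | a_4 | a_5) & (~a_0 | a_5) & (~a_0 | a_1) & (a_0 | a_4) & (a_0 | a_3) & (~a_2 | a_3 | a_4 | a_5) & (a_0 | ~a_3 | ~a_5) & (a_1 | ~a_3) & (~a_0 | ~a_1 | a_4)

Unsatisfiable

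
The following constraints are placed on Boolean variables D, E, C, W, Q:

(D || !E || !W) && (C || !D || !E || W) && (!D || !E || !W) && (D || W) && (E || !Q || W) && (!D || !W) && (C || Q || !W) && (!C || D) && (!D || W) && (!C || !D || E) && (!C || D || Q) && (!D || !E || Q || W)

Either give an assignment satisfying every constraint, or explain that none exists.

Try D = True:
  (!D || !W) forces W = False.
  clause (!D || W) is falsified — backtrack.
So D = False.
  then (D || W) forces W = True.
  then (!C || D) forces C = False.
  then (D || !E || !W) forces E = False.
  then (C || Q || !W) forces Q = True.
All clauses satisfied.

D: False; E: False; C: False; W: True; Q: True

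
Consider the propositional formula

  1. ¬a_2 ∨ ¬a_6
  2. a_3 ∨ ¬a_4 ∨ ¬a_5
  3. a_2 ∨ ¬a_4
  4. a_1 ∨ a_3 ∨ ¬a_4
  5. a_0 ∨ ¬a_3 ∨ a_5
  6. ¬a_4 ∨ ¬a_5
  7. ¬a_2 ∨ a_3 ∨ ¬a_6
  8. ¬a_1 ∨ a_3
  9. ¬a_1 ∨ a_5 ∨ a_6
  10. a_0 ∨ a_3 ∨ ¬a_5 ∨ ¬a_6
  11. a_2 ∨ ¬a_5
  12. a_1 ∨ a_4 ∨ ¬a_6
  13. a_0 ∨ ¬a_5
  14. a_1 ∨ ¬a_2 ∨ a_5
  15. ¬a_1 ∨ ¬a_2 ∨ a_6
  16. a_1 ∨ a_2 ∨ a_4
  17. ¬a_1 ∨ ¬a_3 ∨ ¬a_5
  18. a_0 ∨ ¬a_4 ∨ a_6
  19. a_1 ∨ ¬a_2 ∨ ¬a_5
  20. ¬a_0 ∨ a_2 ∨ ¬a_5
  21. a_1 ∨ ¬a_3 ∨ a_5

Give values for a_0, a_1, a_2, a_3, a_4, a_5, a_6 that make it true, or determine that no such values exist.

a_0 = True, a_1 = True, a_2 = False, a_3 = True, a_4 = False, a_5 = False, a_6 = True

Set a_0 = True.
Set a_1 = True.
  then (¬a_1 ∨ a_3) forces a_3 = True.
  then (¬a_1 ∨ ¬a_3 ∨ ¬a_5) forces a_5 = False.
  then (¬a_1 ∨ a_5 ∨ a_6) forces a_6 = True.
  then (¬a_2 ∨ ¬a_6) forces a_2 = False.
  then (a_2 ∨ ¬a_4) forces a_4 = False.
All clauses satisfied.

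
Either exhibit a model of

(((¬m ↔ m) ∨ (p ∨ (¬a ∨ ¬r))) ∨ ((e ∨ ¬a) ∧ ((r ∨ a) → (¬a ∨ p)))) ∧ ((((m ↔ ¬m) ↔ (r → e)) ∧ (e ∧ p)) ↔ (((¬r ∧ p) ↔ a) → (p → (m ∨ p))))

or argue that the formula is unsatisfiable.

No satisfying assignment exists.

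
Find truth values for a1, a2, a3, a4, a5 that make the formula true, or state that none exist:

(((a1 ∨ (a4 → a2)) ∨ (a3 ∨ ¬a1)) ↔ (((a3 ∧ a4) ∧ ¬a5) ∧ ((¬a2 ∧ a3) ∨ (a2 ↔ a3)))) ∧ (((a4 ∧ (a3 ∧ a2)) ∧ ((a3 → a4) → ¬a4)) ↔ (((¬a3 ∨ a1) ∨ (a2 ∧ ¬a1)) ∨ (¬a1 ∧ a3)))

No satisfying assignment exists.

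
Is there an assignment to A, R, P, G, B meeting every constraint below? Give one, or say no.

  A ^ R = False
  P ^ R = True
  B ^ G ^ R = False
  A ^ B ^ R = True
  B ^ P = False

A=F, R=F, P=T, G=T, B=T

A ^ R = F ^ F = False ✓
P ^ R = T ^ F = True ✓
B ^ G ^ R = T ^ T ^ F = False ✓
A ^ B ^ R = F ^ T ^ F = True ✓
B ^ P = T ^ T = False ✓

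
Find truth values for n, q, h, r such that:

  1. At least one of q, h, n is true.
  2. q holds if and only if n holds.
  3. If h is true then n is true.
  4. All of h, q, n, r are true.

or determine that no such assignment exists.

n = True; q = True; h = True; r = True

  (1) {q, h, n}: 3 true — at least one ✓
  (2) q=T, n=T — same ✓
  (3) h=T ⇒ n: T ✓
  (4) {h, q, n, r}: all 4 true ✓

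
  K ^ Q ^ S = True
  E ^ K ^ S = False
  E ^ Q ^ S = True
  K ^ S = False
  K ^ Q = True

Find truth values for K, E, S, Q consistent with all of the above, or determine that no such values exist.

K: False, E: False, S: False, Q: True

K ^ Q ^ S = F ^ T ^ F = True ✓
E ^ K ^ S = F ^ F ^ F = False ✓
E ^ Q ^ S = F ^ T ^ F = True ✓
K ^ S = F ^ F = False ✓
K ^ Q = F ^ T = True ✓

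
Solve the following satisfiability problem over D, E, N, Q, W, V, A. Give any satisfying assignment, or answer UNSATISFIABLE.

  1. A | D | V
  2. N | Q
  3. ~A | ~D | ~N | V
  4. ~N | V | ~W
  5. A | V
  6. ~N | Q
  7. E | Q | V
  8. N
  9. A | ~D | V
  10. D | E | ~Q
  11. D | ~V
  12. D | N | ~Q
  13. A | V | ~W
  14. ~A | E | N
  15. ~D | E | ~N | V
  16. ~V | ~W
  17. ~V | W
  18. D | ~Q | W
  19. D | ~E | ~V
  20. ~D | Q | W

UNSATISFIABLE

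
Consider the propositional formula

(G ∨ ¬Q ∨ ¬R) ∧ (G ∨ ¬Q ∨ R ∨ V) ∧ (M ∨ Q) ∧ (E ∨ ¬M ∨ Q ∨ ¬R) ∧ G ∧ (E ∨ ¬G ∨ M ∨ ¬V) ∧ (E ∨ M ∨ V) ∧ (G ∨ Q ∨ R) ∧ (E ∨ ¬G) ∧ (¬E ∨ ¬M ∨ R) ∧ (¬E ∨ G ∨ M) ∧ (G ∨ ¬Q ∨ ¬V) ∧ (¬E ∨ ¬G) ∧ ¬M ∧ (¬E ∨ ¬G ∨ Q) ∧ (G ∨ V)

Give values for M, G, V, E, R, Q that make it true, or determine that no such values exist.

Case G = True:
  (E ∨ ¬G) forces E = True.
  Clause (¬E ∨ ¬G) is falsified — contradiction.
Case G = False:
  Clause (G) is falsified — contradiction.
Both cases fail, so the formula is unsatisfiable.

UNSATISFIABLE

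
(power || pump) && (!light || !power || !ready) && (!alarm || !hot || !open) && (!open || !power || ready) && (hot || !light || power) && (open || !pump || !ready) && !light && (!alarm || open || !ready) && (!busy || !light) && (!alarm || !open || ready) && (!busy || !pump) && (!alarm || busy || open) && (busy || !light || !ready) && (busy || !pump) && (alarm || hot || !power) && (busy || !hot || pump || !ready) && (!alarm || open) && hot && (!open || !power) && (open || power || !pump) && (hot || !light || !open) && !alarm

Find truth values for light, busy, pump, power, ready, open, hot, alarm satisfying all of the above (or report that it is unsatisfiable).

light = False, busy = True, pump = False, power = True, ready = True, open = False, hot = True, alarm = False

Unit clause (!light) forces light = False.
Unit clause (hot) forces hot = True.
Unit clause (!alarm) forces alarm = False.
Set busy = True.
  then (!busy || !pump) forces pump = False.
  then (power || pump) forces power = True.
  then (!open || !power) forces open = False.
Set ready = True.
All clauses satisfied.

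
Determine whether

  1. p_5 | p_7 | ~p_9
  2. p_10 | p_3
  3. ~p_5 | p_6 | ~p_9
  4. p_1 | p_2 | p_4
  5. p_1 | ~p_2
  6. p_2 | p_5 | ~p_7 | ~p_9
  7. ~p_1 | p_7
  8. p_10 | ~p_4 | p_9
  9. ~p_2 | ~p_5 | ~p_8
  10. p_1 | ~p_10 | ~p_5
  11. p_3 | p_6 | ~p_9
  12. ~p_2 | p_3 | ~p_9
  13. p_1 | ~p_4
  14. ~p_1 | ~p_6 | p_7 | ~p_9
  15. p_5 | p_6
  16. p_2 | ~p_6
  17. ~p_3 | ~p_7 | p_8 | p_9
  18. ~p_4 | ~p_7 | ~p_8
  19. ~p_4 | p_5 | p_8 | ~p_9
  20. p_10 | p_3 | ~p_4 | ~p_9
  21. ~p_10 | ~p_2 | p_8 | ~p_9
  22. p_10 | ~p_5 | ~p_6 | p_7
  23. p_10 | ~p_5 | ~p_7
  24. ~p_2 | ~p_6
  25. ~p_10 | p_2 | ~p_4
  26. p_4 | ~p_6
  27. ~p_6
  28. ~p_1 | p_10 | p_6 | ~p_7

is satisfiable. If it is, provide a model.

p_1 = True, p_2 = False, p_3 = False, p_4 = False, p_5 = True, p_6 = False, p_7 = True, p_8 = False, p_9 = False, p_10 = True

Unit clause (~p_6) forces p_6 = False.
In (p_5 | p_6) only p_5 is left, so p_5 = True.
In (~p_5 | p_6 | ~p_9) only ~p_9 is left, so p_9 = False.
Try p_1 = False:
  (p_1 | ~p_2) forces p_2 = False.
  (p_1 | p_2 | p_4) forces p_4 = True.
  clause (p_1 | ~p_4) is falsified — backtrack.
So p_1 = True.
  then (~p_1 | p_7) forces p_7 = True.
  then (p_10 | ~p_5 | ~p_7) forces p_10 = True.
Set p_2 = False.
  then (~p_10 | p_2 | ~p_4) forces p_4 = False.
Set p_3 = False.
Set p_8 = False.
All clauses satisfied.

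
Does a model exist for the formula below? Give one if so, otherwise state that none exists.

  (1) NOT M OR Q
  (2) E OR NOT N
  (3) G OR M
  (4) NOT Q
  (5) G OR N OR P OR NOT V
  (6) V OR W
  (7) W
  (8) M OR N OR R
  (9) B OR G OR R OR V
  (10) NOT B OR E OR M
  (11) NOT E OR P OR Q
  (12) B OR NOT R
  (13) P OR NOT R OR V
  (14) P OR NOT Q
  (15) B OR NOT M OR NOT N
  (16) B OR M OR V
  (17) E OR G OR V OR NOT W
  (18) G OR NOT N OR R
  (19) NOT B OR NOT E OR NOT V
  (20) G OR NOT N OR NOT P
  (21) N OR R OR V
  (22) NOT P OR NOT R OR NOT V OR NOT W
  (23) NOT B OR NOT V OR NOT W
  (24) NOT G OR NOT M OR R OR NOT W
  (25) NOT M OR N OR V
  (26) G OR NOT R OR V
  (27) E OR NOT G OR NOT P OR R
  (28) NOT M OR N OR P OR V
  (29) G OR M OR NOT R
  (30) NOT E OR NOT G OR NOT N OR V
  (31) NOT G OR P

Unit clause (NOT Q) forces Q = False.
Unit clause (W) forces W = True.
In (NOT M OR Q) only NOT M is left, so M = False.
In (G OR M) only G is left, so G = True.
In (NOT G OR P) only P is left, so P = True.
Set V = True.
  then (NOT P OR NOT R OR NOT V OR NOT W) forces R = False.
  then (NOT B OR NOT V OR NOT W) forces B = False.
  then (E OR NOT G OR NOT P OR R) forces E = True.
  then (M OR N OR R) forces N = True.
All clauses satisfied.

V = True; P = True; E = True; B = False; W = True; M = False; R = False; N = True; Q = False; G = True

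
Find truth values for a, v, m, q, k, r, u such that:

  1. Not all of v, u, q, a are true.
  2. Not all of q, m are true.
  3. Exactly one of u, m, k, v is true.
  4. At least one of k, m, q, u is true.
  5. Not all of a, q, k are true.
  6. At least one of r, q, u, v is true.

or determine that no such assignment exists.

a: True, v: True, m: False, q: True, k: False, r: True, u: False

  (1) {v, u, q, a}: 3/4 true — not all ✓
  (2) {q, m}: 1/2 true — not all ✓
  (3) {u, m, k, v}: 1 true — exactly one ✓
  (4) {k, m, q, u}: 1 true — at least one ✓
  (5) {a, q, k}: 2/3 true — not all ✓
  (6) {r, q, u, v}: 3 true — at least one ✓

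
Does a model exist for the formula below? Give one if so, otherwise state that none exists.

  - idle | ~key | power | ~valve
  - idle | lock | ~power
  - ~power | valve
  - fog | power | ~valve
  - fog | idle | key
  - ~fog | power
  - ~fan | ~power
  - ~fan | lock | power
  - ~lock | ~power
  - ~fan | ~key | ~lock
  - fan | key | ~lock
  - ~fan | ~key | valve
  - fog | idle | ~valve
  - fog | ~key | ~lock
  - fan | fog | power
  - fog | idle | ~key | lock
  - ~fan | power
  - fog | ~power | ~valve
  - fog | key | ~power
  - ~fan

idle = True, fog = True, valve = True, power = True, lock = False, fan = False, key = True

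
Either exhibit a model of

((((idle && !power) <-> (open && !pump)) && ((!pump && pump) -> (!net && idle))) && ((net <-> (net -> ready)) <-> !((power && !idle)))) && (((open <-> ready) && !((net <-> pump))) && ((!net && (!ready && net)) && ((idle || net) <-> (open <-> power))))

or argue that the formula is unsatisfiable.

Unsatisfiable

Case net = True: the conjunct !net is False.
Case net = False: the conjunct net is False.
Both cases fail — unsatisfiable.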